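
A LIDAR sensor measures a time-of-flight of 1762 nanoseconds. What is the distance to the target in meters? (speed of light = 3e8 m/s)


tof = 1762 ns = 1.762e-06 s
dist = c * tof / 2
= 3e8 * 1.762e-06 / 2
= 264.3 m


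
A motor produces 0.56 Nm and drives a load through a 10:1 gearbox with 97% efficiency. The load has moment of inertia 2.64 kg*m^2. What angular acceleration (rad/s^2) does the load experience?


tau_out = tau_motor * N * eta
= 0.56 * 10 * 0.97 = 5.432 Nm
alpha = tau_out / I = 5.432 / 2.64
= 2.0576 rad/s^2


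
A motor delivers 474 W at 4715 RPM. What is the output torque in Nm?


omega = 4715 * 2*pi/60 = 493.7536 rad/s
tau = P / omega = 474 / 493.7536
= 0.96 Nm


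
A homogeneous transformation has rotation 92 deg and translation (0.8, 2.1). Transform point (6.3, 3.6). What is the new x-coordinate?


x' = cos(theta)*px - sin(theta)*py + tx
= -0.0349*6.3 - 0.9994*3.6 + 0.8
= -3.0177


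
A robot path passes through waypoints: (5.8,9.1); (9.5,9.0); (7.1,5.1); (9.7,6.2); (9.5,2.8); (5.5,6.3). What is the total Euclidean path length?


Segment lengths:
  seg1 = sqrt((3.7)^2 + (-0.1)^2) = 3.7014
  seg2 = sqrt((-2.4)^2 + (-3.9)^2) = 4.5793
  seg3 = sqrt((2.6)^2 + (1.1)^2) = 2.8231
  seg4 = sqrt((-0.2)^2 + (-3.4)^2) = 3.4059
  seg5 = sqrt((-4.0)^2 + (3.5)^2) = 5.3151
Total = 19.8247


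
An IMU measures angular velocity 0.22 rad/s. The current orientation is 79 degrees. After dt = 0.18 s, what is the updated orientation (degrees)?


delta_theta = w * dt = 0.22 * 0.18 = 0.0396 rad
= 2.2689 deg
theta_new = 79 + 2.2689 = 81.2689 deg


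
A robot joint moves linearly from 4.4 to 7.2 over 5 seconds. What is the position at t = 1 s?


s = t/T = 1/5 = 0.2
p(t) = p0 + (pf-p0)*s
= 4.4 + (7.2 - 4.4) * 0.2
= 4.96


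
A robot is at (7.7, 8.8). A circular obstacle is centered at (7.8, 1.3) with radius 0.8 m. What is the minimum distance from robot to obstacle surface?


center_dist = sqrt((7.7-7.8)^2 + (8.8-1.3)^2)
= sqrt(0.01 + 56.25)
= 7.5007
min_dist = center_dist - radius = 7.5007 - 0.8 = 6.7007 m


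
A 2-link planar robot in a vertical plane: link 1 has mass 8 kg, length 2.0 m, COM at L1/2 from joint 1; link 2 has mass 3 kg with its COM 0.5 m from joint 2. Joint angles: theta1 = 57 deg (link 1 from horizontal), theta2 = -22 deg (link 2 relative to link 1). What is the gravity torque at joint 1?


Horizontal distance from joint 1 to link-1 COM:
  x_c1 = (L1/2)*cos(t1) = 1.0 * 0.5446 = 0.5446 m
Horizontal distance from joint 1 to link-2 COM:
  x_c2 = L1*cos(t1) + Lc2*cos(t1+t2)
       = 2.0*0.5446 + 0.5*0.8192 = 1.4989 m
tau1 = m1*g*x_c1 + m2*g*x_c2
     = 8*9.81*0.5446 + 3*9.81*1.4989
     = 42.7433 + 44.1113
     = 86.8545 Nm


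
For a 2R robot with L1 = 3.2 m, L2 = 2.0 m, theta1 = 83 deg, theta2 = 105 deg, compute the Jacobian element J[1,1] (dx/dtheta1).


J[1,1] = -L1*sin(t1) - L2*sin(t1+t2)
= -3.2*sin(83) - 2.0*sin(188)
= -2.8978


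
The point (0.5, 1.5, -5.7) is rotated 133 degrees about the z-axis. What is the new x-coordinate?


Rotation about z-axis: x' = x*cos(theta) - y*sin(theta)
= 0.5 * -0.682 - 1.5 * 0.7314
= -1.438


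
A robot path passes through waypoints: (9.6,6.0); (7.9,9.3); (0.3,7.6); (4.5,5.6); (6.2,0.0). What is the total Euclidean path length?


Segment lengths:
  seg1 = sqrt((-1.7)^2 + (3.3)^2) = 3.7121
  seg2 = sqrt((-7.6)^2 + (-1.7)^2) = 7.7878
  seg3 = sqrt((4.2)^2 + (-2.0)^2) = 4.6519
  seg4 = sqrt((1.7)^2 + (-5.6)^2) = 5.8523
Total = 22.0042


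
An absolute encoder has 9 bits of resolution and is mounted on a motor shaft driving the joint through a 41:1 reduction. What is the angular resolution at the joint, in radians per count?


counts = 2^9 = 512
effective counts at joint = 512 * 41 = 20992
resolution = 2*pi / 20992
= 2.9931e-04 rad/count


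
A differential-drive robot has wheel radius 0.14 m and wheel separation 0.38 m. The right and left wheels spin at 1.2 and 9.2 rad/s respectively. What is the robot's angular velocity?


vR = r*wR = 0.14*1.2 = 0.168 m/s
vL = r*wL = 0.14*9.2 = 1.288 m/s
v = (vR+vL)/2 = 0.728 m/s
omega = (vR-vL)/L = -2.9474 rad/s
angular velocity = -2.9474 rad/s


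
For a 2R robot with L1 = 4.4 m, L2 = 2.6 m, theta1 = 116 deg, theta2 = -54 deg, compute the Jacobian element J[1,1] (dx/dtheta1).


J[1,1] = -L1*sin(t1) - L2*sin(t1+t2)
= -4.4*sin(116) - 2.6*sin(62)
= -6.2504


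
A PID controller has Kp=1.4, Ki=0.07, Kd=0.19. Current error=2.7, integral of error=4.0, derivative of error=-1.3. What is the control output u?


u = Kp*e + Ki*int(e) + Kd*de/dt
= 1.4*2.7 + 0.07*4.0 + 0.19*(-1.3)
= 3.78 + 0.28 + -0.247
= 3.813


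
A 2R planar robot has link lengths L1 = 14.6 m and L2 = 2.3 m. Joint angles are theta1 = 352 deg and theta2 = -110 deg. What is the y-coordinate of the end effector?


Convert angles to radians: theta1 = 6.1436, theta2 = -1.9199
y = L1*sin(theta1) + L2*sin(theta1+theta2)
y = -2.0319 + -2.0308
y = -4.0627


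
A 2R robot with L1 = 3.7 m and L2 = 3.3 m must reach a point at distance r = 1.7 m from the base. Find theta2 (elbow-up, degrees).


cos(theta2) = (r^2 - L1^2 - L2^2) / (2*L1*L2)
cos(theta2) = (2.89 - 13.69 - 10.89) / 24.42
cos(theta2) = -0.888206
theta2 = 152.6487 degrees


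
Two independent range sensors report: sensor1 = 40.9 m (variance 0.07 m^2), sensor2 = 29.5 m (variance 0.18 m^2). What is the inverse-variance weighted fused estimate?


w1 = (1/var1) / (1/var1 + 1/var2)
   = 14.2857 / (14.2857 + 5.5556) = 0.72
w2 = 1 - w1 = 0.28
fused = w1*s1 + w2*s2 = 29.448 + 8.26
= 37.708 m


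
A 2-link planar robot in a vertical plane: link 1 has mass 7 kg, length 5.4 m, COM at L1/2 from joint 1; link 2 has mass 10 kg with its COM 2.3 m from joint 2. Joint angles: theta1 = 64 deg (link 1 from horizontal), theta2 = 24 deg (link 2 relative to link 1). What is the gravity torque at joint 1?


Horizontal distance from joint 1 to link-1 COM:
  x_c1 = (L1/2)*cos(t1) = 2.7 * 0.4384 = 1.1836 m
Horizontal distance from joint 1 to link-2 COM:
  x_c2 = L1*cos(t1) + Lc2*cos(t1+t2)
       = 5.4*0.4384 + 2.3*0.0349 = 2.4475 m
tau1 = m1*g*x_c1 + m2*g*x_c2
     = 7*9.81*1.1836 + 10*9.81*2.4475
     = 81.278 + 240.0971
     = 321.3751 Nm


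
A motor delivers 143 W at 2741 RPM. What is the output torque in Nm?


omega = 2741 * 2*pi/60 = 287.0368 rad/s
tau = P / omega = 143 / 287.0368
= 0.4982 Nm


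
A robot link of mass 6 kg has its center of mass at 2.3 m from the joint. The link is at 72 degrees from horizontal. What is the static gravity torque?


tau = m*g*L*cos(angle)
= 6 * 9.81 * 2.3 * cos(72 deg)
= 6 * 9.81 * 2.3 * 0.309
= 41.8341 Nm


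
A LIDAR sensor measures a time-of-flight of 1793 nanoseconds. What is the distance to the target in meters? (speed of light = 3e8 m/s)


tof = 1793 ns = 1.793e-06 s
dist = c * tof / 2
= 3e8 * 1.793e-06 / 2
= 268.95 m


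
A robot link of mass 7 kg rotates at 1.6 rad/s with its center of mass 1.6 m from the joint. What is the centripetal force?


F = m * omega^2 * r
= 7 * 1.6^2 * 1.6
= 7 * 2.56 * 1.6
= 28.672 N


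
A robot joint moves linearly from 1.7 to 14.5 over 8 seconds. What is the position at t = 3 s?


s = t/T = 3/8 = 0.375
p(t) = p0 + (pf-p0)*s
= 1.7 + (14.5 - 1.7) * 0.375
= 6.5


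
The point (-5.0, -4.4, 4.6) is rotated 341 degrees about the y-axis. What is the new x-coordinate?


Rotation about y-axis: x' = x*cos(theta) + z*sin(theta)
= -5.0 * 0.9455 + 4.6 * -0.3256
= -6.2252


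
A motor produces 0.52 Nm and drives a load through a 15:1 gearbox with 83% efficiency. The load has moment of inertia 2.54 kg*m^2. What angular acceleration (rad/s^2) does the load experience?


tau_out = tau_motor * N * eta
= 0.52 * 15 * 0.83 = 6.474 Nm
alpha = tau_out / I = 6.474 / 2.54
= 2.5488 rad/s^2


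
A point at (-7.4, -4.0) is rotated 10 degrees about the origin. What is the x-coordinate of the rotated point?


x' = x*cos(theta) - y*sin(theta)
cos(10 deg) = 0.9848, sin(10 deg) = 0.1736
x' = -7.4 * 0.9848 - -4.0 * 0.1736
= -7.2876 - -0.6946
= -6.593


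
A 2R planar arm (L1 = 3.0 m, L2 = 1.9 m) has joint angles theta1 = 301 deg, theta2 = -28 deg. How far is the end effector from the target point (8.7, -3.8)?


End effector via forward kinematics:
x = L1*cos(t1) + L2*cos(t1+t2) = 1.6446
y = L1*sin(t1) + L2*sin(t1+t2) = -4.4689
Distance to target:
d = sqrt((8.7 - 1.6446)^2 + (-3.8 - -4.4689)^2)
= sqrt(49.7793 + 0.4474)
= 7.0871 m


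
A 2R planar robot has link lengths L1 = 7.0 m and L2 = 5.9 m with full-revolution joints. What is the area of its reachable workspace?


r_max = L1 + L2 = 12.9 m
r_min = |L1 - L2| = 1.1 m
Area = pi*(r_max^2 - r_min^2)
= pi*(166.41 - 1.21)
= pi * 165.2
= 518.9911 m^2


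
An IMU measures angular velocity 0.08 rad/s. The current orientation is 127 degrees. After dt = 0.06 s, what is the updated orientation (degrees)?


delta_theta = w * dt = 0.08 * 0.06 = 0.0048 rad
= 0.275 deg
theta_new = 127 + 0.275 = 127.275 deg


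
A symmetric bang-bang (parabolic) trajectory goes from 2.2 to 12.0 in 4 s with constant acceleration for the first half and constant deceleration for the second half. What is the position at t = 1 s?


Symmetric rest-to-rest: each phase covers (pf-p0)/2 in time T/2. 0.5*a*(T/2)^2 = (pf-p0)/2 => a = 4*(pf-p0)/T^2
a = 4*(12.0-2.2)/4^2 = 2.45
t = 1 is in the acceleration phase (t <= T/2).
p = p0 + 0.5*a*t^2 = 2.2 + 0.5*2.45*1^2
= 3.425


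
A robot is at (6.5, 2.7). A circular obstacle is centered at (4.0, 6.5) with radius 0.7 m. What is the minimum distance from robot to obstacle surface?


center_dist = sqrt((6.5-4.0)^2 + (2.7-6.5)^2)
= sqrt(6.25 + 14.44)
= 4.5486
min_dist = center_dist - radius = 4.5486 - 0.7 = 3.8486 m


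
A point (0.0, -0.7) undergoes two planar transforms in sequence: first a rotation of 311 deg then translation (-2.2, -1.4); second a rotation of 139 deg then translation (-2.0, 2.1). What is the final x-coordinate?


After transform 1:
x1 = cos(311)*0.0 - sin(311)*-0.7 + -2.2 = -2.7283
y1 = sin(311)*0.0 + cos(311)*-0.7 + -1.4 = -1.8592
After transform 2:
x2 = cos(139)*-2.7283 - sin(139)*-1.8592 + -2.0
= 1.2788


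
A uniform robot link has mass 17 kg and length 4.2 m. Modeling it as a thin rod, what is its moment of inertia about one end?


I = (1/3) * m * L^2
= (1/3) * 17 * 4.2^2
= 0.333333 * 17 * 17.64
= 99.96 kg*m^2


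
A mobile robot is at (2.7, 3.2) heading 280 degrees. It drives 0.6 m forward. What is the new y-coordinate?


y_new = y0 + d*sin(theta)
= 3.2 + 0.6*sin(280)
= 3.2 + -0.5909
= 2.6091


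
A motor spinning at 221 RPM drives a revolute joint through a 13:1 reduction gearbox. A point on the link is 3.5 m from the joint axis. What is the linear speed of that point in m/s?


omega_motor = 221 * 2*pi/60 = 23.1431 rad/s
omega_joint = omega_motor / 13 = 1.7802 rad/s
v = omega_joint * r = 1.7802 * 3.5
= 6.2308 m/s


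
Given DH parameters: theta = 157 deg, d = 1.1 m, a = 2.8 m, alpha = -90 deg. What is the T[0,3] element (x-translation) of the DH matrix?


T[0,3] = a * cos(theta)
= 2.8 * cos(157 deg)
= 2.8 * -0.9205
= -2.5774


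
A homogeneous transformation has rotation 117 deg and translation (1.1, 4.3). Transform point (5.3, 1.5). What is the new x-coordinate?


x' = cos(theta)*px - sin(theta)*py + tx
= -0.454*5.3 - 0.891*1.5 + 1.1
= -2.6427


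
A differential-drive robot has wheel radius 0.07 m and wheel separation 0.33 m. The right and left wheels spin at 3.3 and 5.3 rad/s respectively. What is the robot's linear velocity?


vR = r*wR = 0.07*3.3 = 0.231 m/s
vL = r*wL = 0.07*5.3 = 0.371 m/s
v = (vR+vL)/2 = 0.301 m/s
omega = (vR-vL)/L = -0.4242 rad/s
linear velocity = 0.301 m/s


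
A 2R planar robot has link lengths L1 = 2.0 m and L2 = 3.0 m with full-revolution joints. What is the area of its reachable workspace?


r_max = L1 + L2 = 5.0 m
r_min = |L1 - L2| = 1.0 m
Area = pi*(r_max^2 - r_min^2)
= pi*(25.0 - 1.0)
= pi * 24.0
= 75.3982 m^2


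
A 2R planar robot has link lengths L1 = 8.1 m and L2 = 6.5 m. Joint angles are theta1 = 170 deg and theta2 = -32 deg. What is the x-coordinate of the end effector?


Convert angles to radians: theta1 = 2.9671, theta2 = -0.5585
x = L1*cos(theta1) + L2*cos(theta1+theta2)
x = -7.9769 + -4.8304
x = -12.8074


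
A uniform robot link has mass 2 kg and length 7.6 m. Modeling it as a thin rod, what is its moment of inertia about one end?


I = (1/3) * m * L^2
= (1/3) * 2 * 7.6^2
= 0.333333 * 2 * 57.76
= 38.5067 kg*m^2


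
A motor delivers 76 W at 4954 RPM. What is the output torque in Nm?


omega = 4954 * 2*pi/60 = 518.7817 rad/s
tau = P / omega = 76 / 518.7817
= 0.1465 Nm


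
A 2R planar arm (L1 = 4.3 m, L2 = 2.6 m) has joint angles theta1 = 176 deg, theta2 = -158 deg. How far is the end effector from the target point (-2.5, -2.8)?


End effector via forward kinematics:
x = L1*cos(t1) + L2*cos(t1+t2) = -1.8168
y = L1*sin(t1) + L2*sin(t1+t2) = 1.1034
Distance to target:
d = sqrt((-2.5 - -1.8168)^2 + (-2.8 - 1.1034)^2)
= sqrt(0.4668 + 15.2365)
= 3.9627 m


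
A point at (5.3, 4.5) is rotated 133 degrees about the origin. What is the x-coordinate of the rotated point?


x' = x*cos(theta) - y*sin(theta)
cos(133 deg) = -0.682, sin(133 deg) = 0.7314
x' = 5.3 * -0.682 - 4.5 * 0.7314
= -3.6146 - 3.2911
= -6.9057


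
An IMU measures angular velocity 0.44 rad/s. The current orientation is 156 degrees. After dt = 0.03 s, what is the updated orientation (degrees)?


delta_theta = w * dt = 0.44 * 0.03 = 0.0132 rad
= 0.7563 deg
theta_new = 156 + 0.7563 = 156.7563 deg


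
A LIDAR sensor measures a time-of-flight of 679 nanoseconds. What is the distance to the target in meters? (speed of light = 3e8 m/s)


tof = 679 ns = 6.79e-07 s
dist = c * tof / 2
= 3e8 * 6.79e-07 / 2
= 101.85 m


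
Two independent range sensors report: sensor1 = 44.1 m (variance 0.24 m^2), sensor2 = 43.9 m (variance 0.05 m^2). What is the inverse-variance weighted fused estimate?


w1 = (1/var1) / (1/var1 + 1/var2)
   = 4.1667 / (4.1667 + 20.0) = 0.1724
w2 = 1 - w1 = 0.8276
fused = w1*s1 + w2*s2 = 7.6034 + 36.331
= 43.9345 m


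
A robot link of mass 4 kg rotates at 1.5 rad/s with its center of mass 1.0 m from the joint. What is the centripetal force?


F = m * omega^2 * r
= 4 * 1.5^2 * 1.0
= 4 * 2.25 * 1.0
= 9.0 N


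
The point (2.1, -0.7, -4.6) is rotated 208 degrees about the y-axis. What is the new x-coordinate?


Rotation about y-axis: x' = x*cos(theta) + z*sin(theta)
= 2.1 * -0.8829 + -4.6 * -0.4695
= 0.3054


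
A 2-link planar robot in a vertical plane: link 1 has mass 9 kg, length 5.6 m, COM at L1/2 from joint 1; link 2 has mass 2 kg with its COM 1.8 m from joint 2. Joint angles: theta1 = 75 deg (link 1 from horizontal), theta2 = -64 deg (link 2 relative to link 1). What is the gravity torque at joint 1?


Horizontal distance from joint 1 to link-1 COM:
  x_c1 = (L1/2)*cos(t1) = 2.8 * 0.2588 = 0.7247 m
Horizontal distance from joint 1 to link-2 COM:
  x_c2 = L1*cos(t1) + Lc2*cos(t1+t2)
       = 5.6*0.2588 + 1.8*0.9816 = 3.2163 m
tau1 = m1*g*x_c1 + m2*g*x_c2
     = 9*9.81*0.7247 + 2*9.81*3.2163
     = 63.9832 + 63.1041
     = 127.0873 Nm


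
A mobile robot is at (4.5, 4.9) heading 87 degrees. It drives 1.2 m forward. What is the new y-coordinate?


y_new = y0 + d*sin(theta)
= 4.9 + 1.2*sin(87)
= 4.9 + 1.1984
= 6.0984


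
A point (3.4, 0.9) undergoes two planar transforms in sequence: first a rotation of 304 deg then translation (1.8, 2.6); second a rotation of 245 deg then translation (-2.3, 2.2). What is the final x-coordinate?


After transform 1:
x1 = cos(304)*3.4 - sin(304)*0.9 + 1.8 = 4.4474
y1 = sin(304)*3.4 + cos(304)*0.9 + 2.6 = 0.2845
After transform 2:
x2 = cos(245)*4.4474 - sin(245)*0.2845 + -2.3
= -3.9217


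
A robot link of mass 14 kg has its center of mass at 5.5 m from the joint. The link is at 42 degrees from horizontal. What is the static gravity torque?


tau = m*g*L*cos(angle)
= 14 * 9.81 * 5.5 * cos(42 deg)
= 14 * 9.81 * 5.5 * 0.7431
= 561.3493 Nm


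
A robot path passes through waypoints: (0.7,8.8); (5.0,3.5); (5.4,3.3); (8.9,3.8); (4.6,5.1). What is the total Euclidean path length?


Segment lengths:
  seg1 = sqrt((4.3)^2 + (-5.3)^2) = 6.825
  seg2 = sqrt((0.4)^2 + (-0.2)^2) = 0.4472
  seg3 = sqrt((3.5)^2 + (0.5)^2) = 3.5355
  seg4 = sqrt((-4.3)^2 + (1.3)^2) = 4.4922
Total = 15.2999


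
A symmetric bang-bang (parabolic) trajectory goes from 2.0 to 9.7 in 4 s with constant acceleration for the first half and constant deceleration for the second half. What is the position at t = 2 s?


Symmetric rest-to-rest: each phase covers (pf-p0)/2 in time T/2. 0.5*a*(T/2)^2 = (pf-p0)/2 => a = 4*(pf-p0)/T^2
a = 4*(9.7-2.0)/4^2 = 1.925
t = 2 is in the acceleration phase (t <= T/2).
p = p0 + 0.5*a*t^2 = 2.0 + 0.5*1.925*2^2
= 5.85


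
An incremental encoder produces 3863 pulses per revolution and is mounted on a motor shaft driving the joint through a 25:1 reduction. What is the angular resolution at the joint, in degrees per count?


counts per rev = 3863
effective counts at joint = 3863 * 25 = 96575
resolution = 360 / 96575
= 0.0037 deg/count


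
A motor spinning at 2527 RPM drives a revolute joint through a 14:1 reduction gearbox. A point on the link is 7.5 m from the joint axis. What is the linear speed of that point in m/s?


omega_motor = 2527 * 2*pi/60 = 264.6268 rad/s
omega_joint = omega_motor / 14 = 18.9019 rad/s
v = omega_joint * r = 18.9019 * 7.5
= 141.7644 m/s


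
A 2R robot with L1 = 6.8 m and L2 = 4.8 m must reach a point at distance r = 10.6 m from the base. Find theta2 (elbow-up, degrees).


cos(theta2) = (r^2 - L1^2 - L2^2) / (2*L1*L2)
cos(theta2) = (112.36 - 46.24 - 23.04) / 65.28
cos(theta2) = 0.659926
theta2 = 48.7057 degrees


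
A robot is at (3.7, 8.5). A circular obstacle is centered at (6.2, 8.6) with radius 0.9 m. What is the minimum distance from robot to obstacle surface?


center_dist = sqrt((3.7-6.2)^2 + (8.5-8.6)^2)
= sqrt(6.25 + 0.01)
= 2.502
min_dist = center_dist - radius = 2.502 - 0.9 = 1.602 m


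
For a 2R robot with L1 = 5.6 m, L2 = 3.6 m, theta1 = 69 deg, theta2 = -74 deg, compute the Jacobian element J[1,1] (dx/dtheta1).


J[1,1] = -L1*sin(t1) - L2*sin(t1+t2)
= -5.6*sin(69) - 3.6*sin(-5)
= -4.9143


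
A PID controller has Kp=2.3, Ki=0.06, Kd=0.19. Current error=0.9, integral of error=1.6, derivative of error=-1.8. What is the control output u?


u = Kp*e + Ki*int(e) + Kd*de/dt
= 2.3*0.9 + 0.06*1.6 + 0.19*(-1.8)
= 2.07 + 0.096 + -0.342
= 1.824


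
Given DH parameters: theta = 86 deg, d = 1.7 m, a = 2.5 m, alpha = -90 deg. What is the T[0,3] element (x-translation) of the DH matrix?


T[0,3] = a * cos(theta)
= 2.5 * cos(86 deg)
= 2.5 * 0.0698
= 0.1744


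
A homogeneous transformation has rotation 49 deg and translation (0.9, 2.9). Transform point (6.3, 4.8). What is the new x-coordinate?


x' = cos(theta)*px - sin(theta)*py + tx
= 0.6561*6.3 - 0.7547*4.8 + 0.9
= 1.4106


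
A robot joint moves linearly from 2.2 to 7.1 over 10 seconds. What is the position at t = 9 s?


s = t/T = 9/10 = 0.9
p(t) = p0 + (pf-p0)*s
= 2.2 + (7.1 - 2.2) * 0.9
= 6.61


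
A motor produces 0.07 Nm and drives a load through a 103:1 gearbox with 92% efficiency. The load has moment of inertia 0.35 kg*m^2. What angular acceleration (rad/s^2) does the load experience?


tau_out = tau_motor * N * eta
= 0.07 * 103 * 0.92 = 6.6332 Nm
alpha = tau_out / I = 6.6332 / 0.35
= 18.952 rad/s^2


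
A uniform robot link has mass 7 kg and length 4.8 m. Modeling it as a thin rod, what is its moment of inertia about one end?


I = (1/3) * m * L^2
= (1/3) * 7 * 4.8^2
= 0.333333 * 7 * 23.04
= 53.76 kg*m^2


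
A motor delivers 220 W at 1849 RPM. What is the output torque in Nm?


omega = 1849 * 2*pi/60 = 193.6268 rad/s
tau = P / omega = 220 / 193.6268
= 1.1362 Nm


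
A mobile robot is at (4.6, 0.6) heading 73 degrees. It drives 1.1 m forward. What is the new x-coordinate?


x_new = x0 + d*cos(theta)
= 4.6 + 1.1*cos(73)
= 4.6 + 0.3216
= 4.9216


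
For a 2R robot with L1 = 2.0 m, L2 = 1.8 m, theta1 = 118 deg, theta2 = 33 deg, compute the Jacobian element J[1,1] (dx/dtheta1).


J[1,1] = -L1*sin(t1) - L2*sin(t1+t2)
= -2.0*sin(118) - 1.8*sin(151)
= -2.6386


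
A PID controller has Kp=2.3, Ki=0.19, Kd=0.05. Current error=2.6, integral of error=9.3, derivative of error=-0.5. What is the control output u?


u = Kp*e + Ki*int(e) + Kd*de/dt
= 2.3*2.6 + 0.19*9.3 + 0.05*(-0.5)
= 5.98 + 1.767 + -0.025
= 7.722


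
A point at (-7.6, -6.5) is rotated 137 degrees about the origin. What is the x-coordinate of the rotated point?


x' = x*cos(theta) - y*sin(theta)
cos(137 deg) = -0.7314, sin(137 deg) = 0.682
x' = -7.6 * -0.7314 - -6.5 * 0.682
= 5.5583 - -4.433
= 9.9913


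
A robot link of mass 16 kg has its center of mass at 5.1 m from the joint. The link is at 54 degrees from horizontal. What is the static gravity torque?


tau = m*g*L*cos(angle)
= 16 * 9.81 * 5.1 * cos(54 deg)
= 16 * 9.81 * 5.1 * 0.5878
= 470.5197 Nm


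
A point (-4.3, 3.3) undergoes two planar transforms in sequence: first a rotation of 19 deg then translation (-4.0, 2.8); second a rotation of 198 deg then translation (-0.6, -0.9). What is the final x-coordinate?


After transform 1:
x1 = cos(19)*-4.3 - sin(19)*3.3 + -4.0 = -9.1401
y1 = sin(19)*-4.3 + cos(19)*3.3 + 2.8 = 4.5203
After transform 2:
x2 = cos(198)*-9.1401 - sin(198)*4.5203 + -0.6
= 9.4896


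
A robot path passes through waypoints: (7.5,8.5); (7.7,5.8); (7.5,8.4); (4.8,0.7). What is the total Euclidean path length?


Segment lengths:
  seg1 = sqrt((0.2)^2 + (-2.7)^2) = 2.7074
  seg2 = sqrt((-0.2)^2 + (2.6)^2) = 2.6077
  seg3 = sqrt((-2.7)^2 + (-7.7)^2) = 8.1597
Total = 13.4747


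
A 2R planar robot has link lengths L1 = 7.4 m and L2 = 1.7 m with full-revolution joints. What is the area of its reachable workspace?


r_max = L1 + L2 = 9.1 m
r_min = |L1 - L2| = 5.7 m
Area = pi*(r_max^2 - r_min^2)
= pi*(82.81 - 32.49)
= pi * 50.32
= 158.0849 m^2


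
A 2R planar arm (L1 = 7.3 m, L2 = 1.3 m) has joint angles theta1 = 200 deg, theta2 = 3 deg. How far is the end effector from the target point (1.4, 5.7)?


End effector via forward kinematics:
x = L1*cos(t1) + L2*cos(t1+t2) = -8.0564
y = L1*sin(t1) + L2*sin(t1+t2) = -3.0047
Distance to target:
d = sqrt((1.4 - -8.0564)^2 + (5.7 - -3.0047)^2)
= sqrt(89.4237 + 75.7718)
= 12.8528 m


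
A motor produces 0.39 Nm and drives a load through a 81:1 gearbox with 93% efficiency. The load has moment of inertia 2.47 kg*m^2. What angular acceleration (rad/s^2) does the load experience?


tau_out = tau_motor * N * eta
= 0.39 * 81 * 0.93 = 29.3787 Nm
alpha = tau_out / I = 29.3787 / 2.47
= 11.8942 rad/s^2


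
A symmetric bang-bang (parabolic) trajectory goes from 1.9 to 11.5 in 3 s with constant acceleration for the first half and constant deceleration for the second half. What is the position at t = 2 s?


Symmetric rest-to-rest: each phase covers (pf-p0)/2 in time T/2. 0.5*a*(T/2)^2 = (pf-p0)/2 => a = 4*(pf-p0)/T^2
a = 4*(11.5-1.9)/3^2 = 4.2667
t = 2 is in the deceleration phase (t > T/2).
p = pf - 0.5*a*(T-t)^2 = 11.5 - 0.5*4.2667*1^2
= 9.3667


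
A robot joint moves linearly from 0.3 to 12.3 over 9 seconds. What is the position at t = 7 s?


s = t/T = 7/9 = 0.7778
p(t) = p0 + (pf-p0)*s
= 0.3 + (12.3 - 0.3) * 0.7778
= 9.6333


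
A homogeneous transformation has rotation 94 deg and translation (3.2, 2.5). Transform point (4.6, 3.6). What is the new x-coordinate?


x' = cos(theta)*px - sin(theta)*py + tx
= -0.0698*4.6 - 0.9976*3.6 + 3.2
= -0.7121


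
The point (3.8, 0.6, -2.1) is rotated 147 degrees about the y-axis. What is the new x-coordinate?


Rotation about y-axis: x' = x*cos(theta) + z*sin(theta)
= 3.8 * -0.8387 + -2.1 * 0.5446
= -4.3307


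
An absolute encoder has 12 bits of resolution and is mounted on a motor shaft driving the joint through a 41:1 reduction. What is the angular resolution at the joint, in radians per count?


counts = 2^12 = 4096
effective counts at joint = 4096 * 41 = 167936
resolution = 2*pi / 167936
= 3.7414e-05 rad/count


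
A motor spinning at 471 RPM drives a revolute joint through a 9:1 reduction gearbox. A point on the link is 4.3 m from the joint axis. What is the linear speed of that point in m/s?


omega_motor = 471 * 2*pi/60 = 49.323 rad/s
omega_joint = omega_motor / 9 = 5.4803 rad/s
v = omega_joint * r = 5.4803 * 4.3
= 23.5654 m/s


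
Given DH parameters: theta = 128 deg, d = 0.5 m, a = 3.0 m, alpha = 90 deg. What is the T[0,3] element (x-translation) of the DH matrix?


T[0,3] = a * cos(theta)
= 3.0 * cos(128 deg)
= 3.0 * -0.6157
= -1.847


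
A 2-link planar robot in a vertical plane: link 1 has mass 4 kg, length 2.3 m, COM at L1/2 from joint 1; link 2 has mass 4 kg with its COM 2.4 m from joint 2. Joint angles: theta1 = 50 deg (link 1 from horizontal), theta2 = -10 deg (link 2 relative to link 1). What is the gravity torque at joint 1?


Horizontal distance from joint 1 to link-1 COM:
  x_c1 = (L1/2)*cos(t1) = 1.15 * 0.6428 = 0.7392 m
Horizontal distance from joint 1 to link-2 COM:
  x_c2 = L1*cos(t1) + Lc2*cos(t1+t2)
       = 2.3*0.6428 + 2.4*0.766 = 3.3169 m
tau1 = m1*g*x_c1 + m2*g*x_c2
     = 4*9.81*0.7392 + 4*9.81*3.3169
     = 29.0064 + 130.1559
     = 159.1623 Nm


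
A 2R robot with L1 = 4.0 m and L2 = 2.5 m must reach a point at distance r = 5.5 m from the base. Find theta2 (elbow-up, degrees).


cos(theta2) = (r^2 - L1^2 - L2^2) / (2*L1*L2)
cos(theta2) = (30.25 - 16.0 - 6.25) / 20.0
cos(theta2) = 0.4
theta2 = 66.4218 degrees


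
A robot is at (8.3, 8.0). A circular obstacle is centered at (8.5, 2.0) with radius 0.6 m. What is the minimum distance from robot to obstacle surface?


center_dist = sqrt((8.3-8.5)^2 + (8.0-2.0)^2)
= sqrt(0.04 + 36.0)
= 6.0033
min_dist = center_dist - radius = 6.0033 - 0.6 = 5.4033 m


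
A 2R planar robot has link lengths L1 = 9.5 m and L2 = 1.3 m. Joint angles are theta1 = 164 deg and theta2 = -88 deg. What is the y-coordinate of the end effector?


Convert angles to radians: theta1 = 2.8623, theta2 = -1.5359
y = L1*sin(theta1) + L2*sin(theta1+theta2)
y = 2.6186 + 1.2614
y = 3.8799


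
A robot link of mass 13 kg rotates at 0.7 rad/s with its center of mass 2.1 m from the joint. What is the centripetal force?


F = m * omega^2 * r
= 13 * 0.7^2 * 2.1
= 13 * 0.49 * 2.1
= 13.377 N


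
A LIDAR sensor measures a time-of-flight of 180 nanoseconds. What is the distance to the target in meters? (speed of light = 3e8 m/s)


tof = 180 ns = 1.8e-07 s
dist = c * tof / 2
= 3e8 * 1.8e-07 / 2
= 27.0 m


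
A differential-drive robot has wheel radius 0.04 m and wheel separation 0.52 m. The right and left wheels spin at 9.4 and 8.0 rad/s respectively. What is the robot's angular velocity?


vR = r*wR = 0.04*9.4 = 0.376 m/s
vL = r*wL = 0.04*8.0 = 0.32 m/s
v = (vR+vL)/2 = 0.348 m/s
omega = (vR-vL)/L = 0.1077 rad/s
angular velocity = 0.1077 rad/s


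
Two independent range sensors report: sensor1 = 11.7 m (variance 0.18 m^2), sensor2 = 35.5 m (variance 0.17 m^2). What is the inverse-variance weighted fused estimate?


w1 = (1/var1) / (1/var1 + 1/var2)
   = 5.5556 / (5.5556 + 5.8824) = 0.4857
w2 = 1 - w1 = 0.5143
fused = w1*s1 + w2*s2 = 5.6829 + 18.2571
= 23.94 m


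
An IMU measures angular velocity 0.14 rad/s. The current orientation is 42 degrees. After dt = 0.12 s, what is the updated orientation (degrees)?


delta_theta = w * dt = 0.14 * 0.12 = 0.0168 rad
= 0.9626 deg
theta_new = 42 + 0.9626 = 42.9626 deg


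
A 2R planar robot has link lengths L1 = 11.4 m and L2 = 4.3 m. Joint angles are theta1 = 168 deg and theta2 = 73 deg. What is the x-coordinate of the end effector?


Convert angles to radians: theta1 = 2.9322, theta2 = 1.2741
x = L1*cos(theta1) + L2*cos(theta1+theta2)
x = -11.1509 + -2.0847
x = -13.2356


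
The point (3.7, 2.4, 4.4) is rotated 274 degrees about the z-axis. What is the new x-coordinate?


Rotation about z-axis: x' = x*cos(theta) - y*sin(theta)
= 3.7 * 0.0698 - 2.4 * -0.9976
= 2.6523


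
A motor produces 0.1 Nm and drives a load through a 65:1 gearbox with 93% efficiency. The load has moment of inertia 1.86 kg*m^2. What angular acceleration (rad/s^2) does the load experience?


tau_out = tau_motor * N * eta
= 0.1 * 65 * 0.93 = 6.045 Nm
alpha = tau_out / I = 6.045 / 1.86
= 3.25 rad/s^2


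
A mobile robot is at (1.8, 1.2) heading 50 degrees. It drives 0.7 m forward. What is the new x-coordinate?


x_new = x0 + d*cos(theta)
= 1.8 + 0.7*cos(50)
= 1.8 + 0.45
= 2.25


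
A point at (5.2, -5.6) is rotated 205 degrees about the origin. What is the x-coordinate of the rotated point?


x' = x*cos(theta) - y*sin(theta)
cos(205 deg) = -0.9063, sin(205 deg) = -0.4226
x' = 5.2 * -0.9063 - -5.6 * -0.4226
= -4.7128 - 2.3667
= -7.0795


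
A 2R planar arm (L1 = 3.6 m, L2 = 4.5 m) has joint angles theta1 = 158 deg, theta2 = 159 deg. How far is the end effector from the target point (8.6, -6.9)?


End effector via forward kinematics:
x = L1*cos(t1) + L2*cos(t1+t2) = -0.0468
y = L1*sin(t1) + L2*sin(t1+t2) = -1.7204
Distance to target:
d = sqrt((8.6 - -0.0468)^2 + (-6.9 - -1.7204)^2)
= sqrt(74.7666 + 26.8282)
= 10.0794 m


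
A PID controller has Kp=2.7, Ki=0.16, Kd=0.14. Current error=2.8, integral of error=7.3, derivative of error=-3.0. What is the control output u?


u = Kp*e + Ki*int(e) + Kd*de/dt
= 2.7*2.8 + 0.16*7.3 + 0.14*(-3.0)
= 7.56 + 1.168 + -0.42
= 8.308


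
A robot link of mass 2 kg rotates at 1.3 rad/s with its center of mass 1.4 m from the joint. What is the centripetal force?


F = m * omega^2 * r
= 2 * 1.3^2 * 1.4
= 2 * 1.69 * 1.4
= 4.732 N


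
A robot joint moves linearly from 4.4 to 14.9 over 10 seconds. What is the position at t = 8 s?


s = t/T = 8/10 = 0.8
p(t) = p0 + (pf-p0)*s
= 4.4 + (14.9 - 4.4) * 0.8
= 12.8


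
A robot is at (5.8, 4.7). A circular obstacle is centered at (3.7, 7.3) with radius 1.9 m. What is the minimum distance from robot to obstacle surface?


center_dist = sqrt((5.8-3.7)^2 + (4.7-7.3)^2)
= sqrt(4.41 + 6.76)
= 3.3422
min_dist = center_dist - radius = 3.3422 - 1.9 = 1.4422 m


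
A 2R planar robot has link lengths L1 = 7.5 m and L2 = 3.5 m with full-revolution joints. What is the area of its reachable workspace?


r_max = L1 + L2 = 11.0 m
r_min = |L1 - L2| = 4.0 m
Area = pi*(r_max^2 - r_min^2)
= pi*(121.0 - 16.0)
= pi * 105.0
= 329.8672 m^2


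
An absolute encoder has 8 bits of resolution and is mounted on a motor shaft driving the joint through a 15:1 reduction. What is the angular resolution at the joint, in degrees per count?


counts = 2^8 = 256
effective counts at joint = 256 * 15 = 3840
resolution = 360 / 3840
= 0.0938 deg/count


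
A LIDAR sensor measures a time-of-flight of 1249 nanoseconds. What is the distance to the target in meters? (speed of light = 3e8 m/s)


tof = 1249 ns = 1.249e-06 s
dist = c * tof / 2
= 3e8 * 1.249e-06 / 2
= 187.35 m


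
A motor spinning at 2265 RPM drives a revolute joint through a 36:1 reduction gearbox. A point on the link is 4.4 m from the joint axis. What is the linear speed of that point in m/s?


omega_motor = 2265 * 2*pi/60 = 237.1902 rad/s
omega_joint = omega_motor / 36 = 6.5886 rad/s
v = omega_joint * r = 6.5886 * 4.4
= 28.9899 m/s


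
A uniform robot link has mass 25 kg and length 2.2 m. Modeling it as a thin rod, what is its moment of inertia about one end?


I = (1/3) * m * L^2
= (1/3) * 25 * 2.2^2
= 0.333333 * 25 * 4.84
= 40.3333 kg*m^2


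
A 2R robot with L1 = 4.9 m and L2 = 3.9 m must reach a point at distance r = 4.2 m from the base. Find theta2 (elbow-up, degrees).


cos(theta2) = (r^2 - L1^2 - L2^2) / (2*L1*L2)
cos(theta2) = (17.64 - 24.01 - 15.21) / 38.22
cos(theta2) = -0.564626
theta2 = 124.3763 degrees


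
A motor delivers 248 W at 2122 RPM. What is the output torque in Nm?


omega = 2122 * 2*pi/60 = 222.2153 rad/s
tau = P / omega = 248 / 222.2153
= 1.116 Nm


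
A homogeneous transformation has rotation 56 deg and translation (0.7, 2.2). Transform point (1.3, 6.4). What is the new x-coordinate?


x' = cos(theta)*px - sin(theta)*py + tx
= 0.5592*1.3 - 0.829*6.4 + 0.7
= -3.8789


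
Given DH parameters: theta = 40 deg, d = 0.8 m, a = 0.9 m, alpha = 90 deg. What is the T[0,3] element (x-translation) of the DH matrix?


T[0,3] = a * cos(theta)
= 0.9 * cos(40 deg)
= 0.9 * 0.766
= 0.6894


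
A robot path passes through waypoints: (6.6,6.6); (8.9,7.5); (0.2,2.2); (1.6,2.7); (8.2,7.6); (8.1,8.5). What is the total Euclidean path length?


Segment lengths:
  seg1 = sqrt((2.3)^2 + (0.9)^2) = 2.4698
  seg2 = sqrt((-8.7)^2 + (-5.3)^2) = 10.1872
  seg3 = sqrt((1.4)^2 + (0.5)^2) = 1.4866
  seg4 = sqrt((6.6)^2 + (4.9)^2) = 8.2201
  seg5 = sqrt((-0.1)^2 + (0.9)^2) = 0.9055
Total = 23.2693


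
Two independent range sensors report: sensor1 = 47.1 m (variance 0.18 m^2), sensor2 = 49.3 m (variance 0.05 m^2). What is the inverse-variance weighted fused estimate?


w1 = (1/var1) / (1/var1 + 1/var2)
   = 5.5556 / (5.5556 + 20.0) = 0.2174
w2 = 1 - w1 = 0.7826
fused = w1*s1 + w2*s2 = 10.2391 + 38.5826
= 48.8217 m


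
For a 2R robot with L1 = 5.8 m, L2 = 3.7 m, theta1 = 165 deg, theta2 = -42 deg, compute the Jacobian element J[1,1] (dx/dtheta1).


J[1,1] = -L1*sin(t1) - L2*sin(t1+t2)
= -5.8*sin(165) - 3.7*sin(123)
= -4.6042


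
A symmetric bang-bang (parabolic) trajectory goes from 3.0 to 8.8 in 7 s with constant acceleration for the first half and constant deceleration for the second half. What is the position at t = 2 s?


Symmetric rest-to-rest: each phase covers (pf-p0)/2 in time T/2. 0.5*a*(T/2)^2 = (pf-p0)/2 => a = 4*(pf-p0)/T^2
a = 4*(8.8-3.0)/7^2 = 0.4735
t = 2 is in the acceleration phase (t <= T/2).
p = p0 + 0.5*a*t^2 = 3.0 + 0.5*0.4735*2^2
= 3.9469


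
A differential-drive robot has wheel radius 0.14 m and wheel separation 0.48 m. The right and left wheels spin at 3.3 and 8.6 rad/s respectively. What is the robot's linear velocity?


vR = r*wR = 0.14*3.3 = 0.462 m/s
vL = r*wL = 0.14*8.6 = 1.204 m/s
v = (vR+vL)/2 = 0.833 m/s
omega = (vR-vL)/L = -1.5458 rad/s
linear velocity = 0.833 m/s


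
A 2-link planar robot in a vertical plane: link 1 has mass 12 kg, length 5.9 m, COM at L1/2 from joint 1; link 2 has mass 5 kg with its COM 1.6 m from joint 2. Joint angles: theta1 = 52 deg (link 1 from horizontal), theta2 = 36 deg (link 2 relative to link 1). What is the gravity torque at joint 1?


Horizontal distance from joint 1 to link-1 COM:
  x_c1 = (L1/2)*cos(t1) = 2.95 * 0.6157 = 1.8162 m
Horizontal distance from joint 1 to link-2 COM:
  x_c2 = L1*cos(t1) + Lc2*cos(t1+t2)
       = 5.9*0.6157 + 1.6*0.0349 = 3.6882 m
tau1 = m1*g*x_c1 + m2*g*x_c2
     = 12*9.81*1.8162 + 5*9.81*3.6882
     = 213.8032 + 180.9083
     = 394.7115 Nm


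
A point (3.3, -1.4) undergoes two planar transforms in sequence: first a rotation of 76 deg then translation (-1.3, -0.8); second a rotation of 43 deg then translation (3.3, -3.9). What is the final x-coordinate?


After transform 1:
x1 = cos(76)*3.3 - sin(76)*-1.4 + -1.3 = 0.8568
y1 = sin(76)*3.3 + cos(76)*-1.4 + -0.8 = 2.0633
After transform 2:
x2 = cos(43)*0.8568 - sin(43)*2.0633 + 3.3
= 2.5194


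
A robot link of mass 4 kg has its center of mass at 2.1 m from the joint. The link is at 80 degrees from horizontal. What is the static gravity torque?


tau = m*g*L*cos(angle)
= 4 * 9.81 * 2.1 * cos(80 deg)
= 4 * 9.81 * 2.1 * 0.1736
= 14.3093 Nm


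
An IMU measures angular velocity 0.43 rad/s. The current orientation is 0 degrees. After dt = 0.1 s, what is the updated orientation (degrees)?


delta_theta = w * dt = 0.43 * 0.1 = 0.043 rad
= 2.4637 deg
theta_new = 0 + 2.4637 = 2.4637 deg


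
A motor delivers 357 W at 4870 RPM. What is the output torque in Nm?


omega = 4870 * 2*pi/60 = 509.9852 rad/s
tau = P / omega = 357 / 509.9852
= 0.7 Nm


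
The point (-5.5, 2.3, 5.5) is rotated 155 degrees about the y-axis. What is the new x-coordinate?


Rotation about y-axis: x' = x*cos(theta) + z*sin(theta)
= -5.5 * -0.9063 + 5.5 * 0.4226
= 7.3091


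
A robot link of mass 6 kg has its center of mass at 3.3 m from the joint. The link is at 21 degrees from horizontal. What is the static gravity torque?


tau = m*g*L*cos(angle)
= 6 * 9.81 * 3.3 * cos(21 deg)
= 6 * 9.81 * 3.3 * 0.9336
= 181.3368 Nm


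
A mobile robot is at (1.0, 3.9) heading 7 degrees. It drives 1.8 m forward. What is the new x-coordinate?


x_new = x0 + d*cos(theta)
= 1.0 + 1.8*cos(7)
= 1.0 + 1.7866
= 2.7866


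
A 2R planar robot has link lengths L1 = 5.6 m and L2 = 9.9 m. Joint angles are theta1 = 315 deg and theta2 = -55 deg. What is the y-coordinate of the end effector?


Convert angles to radians: theta1 = 5.4978, theta2 = -0.9599
y = L1*sin(theta1) + L2*sin(theta1+theta2)
y = -3.9598 + -9.7496
y = -13.7094


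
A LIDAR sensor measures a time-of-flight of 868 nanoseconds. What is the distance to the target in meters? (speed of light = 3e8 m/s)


tof = 868 ns = 8.68e-07 s
dist = c * tof / 2
= 3e8 * 8.68e-07 / 2
= 130.2 m


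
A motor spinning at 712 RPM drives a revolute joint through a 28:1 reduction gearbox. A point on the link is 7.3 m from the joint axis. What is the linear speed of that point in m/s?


omega_motor = 712 * 2*pi/60 = 74.5605 rad/s
omega_joint = omega_motor / 28 = 2.6629 rad/s
v = omega_joint * r = 2.6629 * 7.3
= 19.439 m/s


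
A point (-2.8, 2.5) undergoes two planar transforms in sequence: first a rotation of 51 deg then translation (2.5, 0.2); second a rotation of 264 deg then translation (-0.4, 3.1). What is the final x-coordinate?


After transform 1:
x1 = cos(51)*-2.8 - sin(51)*2.5 + 2.5 = -1.205
y1 = sin(51)*-2.8 + cos(51)*2.5 + 0.2 = -0.4027
After transform 2:
x2 = cos(264)*-1.205 - sin(264)*-0.4027 + -0.4
= -0.6745


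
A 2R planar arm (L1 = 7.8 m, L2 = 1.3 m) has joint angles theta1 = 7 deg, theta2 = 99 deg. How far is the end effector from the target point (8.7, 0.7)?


End effector via forward kinematics:
x = L1*cos(t1) + L2*cos(t1+t2) = 7.3835
y = L1*sin(t1) + L2*sin(t1+t2) = 2.2002
Distance to target:
d = sqrt((8.7 - 7.3835)^2 + (0.7 - 2.2002)^2)
= sqrt(1.7331 + 2.2507)
= 1.9959 m


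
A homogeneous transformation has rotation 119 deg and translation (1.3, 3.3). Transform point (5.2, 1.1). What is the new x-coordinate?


x' = cos(theta)*px - sin(theta)*py + tx
= -0.4848*5.2 - 0.8746*1.1 + 1.3
= -2.1831


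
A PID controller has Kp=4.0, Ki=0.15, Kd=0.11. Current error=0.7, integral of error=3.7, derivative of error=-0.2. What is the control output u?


u = Kp*e + Ki*int(e) + Kd*de/dt
= 4.0*0.7 + 0.15*3.7 + 0.11*(-0.2)
= 2.8 + 0.555 + -0.022
= 3.333


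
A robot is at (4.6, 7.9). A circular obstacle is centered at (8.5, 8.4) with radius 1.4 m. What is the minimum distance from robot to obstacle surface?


center_dist = sqrt((4.6-8.5)^2 + (7.9-8.4)^2)
= sqrt(15.21 + 0.25)
= 3.9319
min_dist = center_dist - radius = 3.9319 - 1.4 = 2.5319 m


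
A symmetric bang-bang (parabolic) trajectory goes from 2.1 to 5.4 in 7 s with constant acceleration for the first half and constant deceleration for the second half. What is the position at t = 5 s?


Symmetric rest-to-rest: each phase covers (pf-p0)/2 in time T/2. 0.5*a*(T/2)^2 = (pf-p0)/2 => a = 4*(pf-p0)/T^2
a = 4*(5.4-2.1)/7^2 = 0.2694
t = 5 is in the deceleration phase (t > T/2).
p = pf - 0.5*a*(T-t)^2 = 5.4 - 0.5*0.2694*2^2
= 4.8612


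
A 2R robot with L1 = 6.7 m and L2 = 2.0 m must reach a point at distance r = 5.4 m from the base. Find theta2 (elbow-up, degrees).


cos(theta2) = (r^2 - L1^2 - L2^2) / (2*L1*L2)
cos(theta2) = (29.16 - 44.89 - 4.0) / 26.8
cos(theta2) = -0.736194
theta2 = 137.4082 degrees


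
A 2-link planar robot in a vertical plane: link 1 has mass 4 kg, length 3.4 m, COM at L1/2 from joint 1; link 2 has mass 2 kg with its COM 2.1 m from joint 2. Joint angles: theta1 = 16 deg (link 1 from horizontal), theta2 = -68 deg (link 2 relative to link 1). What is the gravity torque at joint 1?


Horizontal distance from joint 1 to link-1 COM:
  x_c1 = (L1/2)*cos(t1) = 1.7 * 0.9613 = 1.6341 m
Horizontal distance from joint 1 to link-2 COM:
  x_c2 = L1*cos(t1) + Lc2*cos(t1+t2)
       = 3.4*0.9613 + 2.1*0.6157 = 4.5612 m
tau1 = m1*g*x_c1 + m2*g*x_c2
     = 4*9.81*1.6341 + 2*9.81*4.5612
     = 64.1238 + 89.4903
     = 153.6142 Nm
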